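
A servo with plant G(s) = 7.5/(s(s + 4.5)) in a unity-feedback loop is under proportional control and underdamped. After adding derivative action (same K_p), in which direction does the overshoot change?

decrease

With PD the characteristic equation becomes s² + (a + K·K_d)s + K·K_p = 0; the damping term grows, ζ rises, overshoot falls.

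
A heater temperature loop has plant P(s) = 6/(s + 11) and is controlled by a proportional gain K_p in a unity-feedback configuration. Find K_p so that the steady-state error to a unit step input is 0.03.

The loop is type 0, so e_ss(step) = 1/(1 + K_pos) with K_pos = K_p·P(0).
P(0) = 0.5455. Require 1/(1 + K_p·0.5455) = 0.03, so 1 + 0.5455·K_p = 33.33.
K_p = (33.33 − 1)/0.5455 = 59.3.

K_p = 59.3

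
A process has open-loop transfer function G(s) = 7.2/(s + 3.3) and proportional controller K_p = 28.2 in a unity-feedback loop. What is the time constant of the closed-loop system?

Closed-loop transfer function: T(s) = K_p·G(s)/(1 + K_p·G(s)) = 203/(s + 3.3 + 203) = 203/(s + 206.3).
Time constant τ = 1/206.3 = 0.00485 s.

τ = 0.00485 s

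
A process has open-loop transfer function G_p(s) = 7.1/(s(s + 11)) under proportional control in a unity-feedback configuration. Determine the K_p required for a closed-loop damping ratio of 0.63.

K_p = 10.7

Closed-loop characteristic equation: s² + 11s + K_p·7.1 = 0.
So ω_n = √(7.1K_p) and 2ζω_n = 11, giving ζ = 11/(2√(7.1K_p)).
Setting ζ = 0.63: √(7.1K_p) = 11/(2·0.63) = 8.73, so K_p = 76.22/7.1 = 10.7.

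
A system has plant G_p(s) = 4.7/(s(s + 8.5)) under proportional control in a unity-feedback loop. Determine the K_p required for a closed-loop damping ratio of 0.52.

Closed-loop characteristic equation: s² + 8.5s + K_p·4.7 = 0.
So ω_n = √(4.7K_p) and 2ζω_n = 8.5, giving ζ = 8.5/(2√(4.7K_p)).
Setting ζ = 0.52: √(4.7K_p) = 8.5/(2·0.52) = 8.173, so K_p = 66.8/4.7 = 14.2.

K_p = 14.2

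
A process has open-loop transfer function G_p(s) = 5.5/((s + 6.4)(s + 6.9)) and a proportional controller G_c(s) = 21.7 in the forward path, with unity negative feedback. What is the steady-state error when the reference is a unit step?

0.27

The loop is type 0. Static position error constant K_pos = G_c(0)·G_p(0) = 21.7·0.1245 = 2.703.
Steady-state error to a unit step: e_ss = 1/(1+K_pos) = 1/3.703 = 0.27.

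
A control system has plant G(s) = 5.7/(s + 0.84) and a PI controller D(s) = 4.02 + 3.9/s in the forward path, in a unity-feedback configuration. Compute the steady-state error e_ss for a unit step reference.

The open loop D(s)G(s) has a pole at the origin (type 1), so the static position error constant is infinite and e_ss = 1/(1+∞) = 0.

0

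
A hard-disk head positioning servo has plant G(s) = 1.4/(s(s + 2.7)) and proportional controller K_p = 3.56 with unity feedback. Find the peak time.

From 1 + K_pG(s) = 0: s² + 2.7s + 4.984 = 0 ⇒ ω_n = 2.232, ζ = 0.6047.
Damped frequency ω_d = ω_n√(1−ζ²) = 1.778 rad/s, so peak time T_p = π/ω_d = 1.77 s.

T_p = 1.77 s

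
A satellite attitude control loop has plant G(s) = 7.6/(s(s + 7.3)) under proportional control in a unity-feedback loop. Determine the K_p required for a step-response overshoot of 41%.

K_p = 23.5

From %OS = 100·exp(−πζ/√(1−ζ²)) = 41%, ζ = −ln(0.41)/√(π²+ln²(0.41)) = 0.273.
Characteristic equation s² + 7.3s + 7.6K_p = 0 gives ζ = 7.3/(2√(7.6K_p)).
Setting ζ = 0.273: √(7.6K_p) = 7.3/(2·0.273) = 13.37, so K_p = 178.7/7.6 = 23.5.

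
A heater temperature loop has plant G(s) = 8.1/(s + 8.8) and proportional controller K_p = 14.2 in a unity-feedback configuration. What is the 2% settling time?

T_s ≈ 0.0323 s

Closed-loop transfer function: T(s) = K_p·G(s)/(1 + K_p·G(s)) = 115/(s + 8.8 + 115) = 115/(s + 123.8).
Time constant τ = 1/123.8 = 0.008076 s, so the 2% settling time is about 4τ = 0.0323 s.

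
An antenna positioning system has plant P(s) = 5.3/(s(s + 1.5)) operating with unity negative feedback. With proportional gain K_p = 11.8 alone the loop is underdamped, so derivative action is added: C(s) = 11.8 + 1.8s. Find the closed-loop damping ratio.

Forward path: (11.8 + 1.8s)·5.3/(s(s+1.5)). The closed-loop characteristic equation is s² + (1.5 + 5.3·1.8)s + 5.3·11.8 = 0.
That is s² + 11.04s + 62.54 = 0, so ω_n = 7.908 rad/s and ζ = 11.04/(2·7.908) = 0.698.

ζ = 0.698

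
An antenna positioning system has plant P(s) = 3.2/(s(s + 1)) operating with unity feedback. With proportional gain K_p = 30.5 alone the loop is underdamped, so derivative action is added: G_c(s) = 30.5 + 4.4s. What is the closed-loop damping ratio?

ζ = 0.763

Forward path: (30.5 + 4.4s)·3.2/(s(s+1)). The closed-loop characteristic equation is s² + (1 + 3.2·4.4)s + 3.2·30.5 = 0.
That is s² + 15.08s + 97.6 = 0, so ω_n = 9.879 rad/s and ζ = 15.08/(2·9.879) = 0.7632.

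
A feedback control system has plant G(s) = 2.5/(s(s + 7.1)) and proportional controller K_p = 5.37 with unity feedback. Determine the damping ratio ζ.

ζ = 0.969

With unity feedback the closed-loop characteristic equation is s² + 7.1s + 5.37·2.5 = s² + 7.1s + 13.43 = 0.
So ω_n² = 13.43 ⇒ ω_n = 3.664 rad/s, and ζ = 7.1/(2ω_n) = 0.969.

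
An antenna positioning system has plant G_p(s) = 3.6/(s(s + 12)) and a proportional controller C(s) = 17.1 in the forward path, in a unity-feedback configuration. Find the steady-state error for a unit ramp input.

0.195

The loop has one pole at the origin (type 1). Velocity error constant K_v = lim_{s→0} s·C(s)G_p(s) = 17.1·3.6/12 = 5.13.
Steady-state error to a unit ramp: e_ss = 1/K_v = 0.195.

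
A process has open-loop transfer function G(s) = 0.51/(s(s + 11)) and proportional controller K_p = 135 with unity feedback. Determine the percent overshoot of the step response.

From 1 + K_pG(s) = 0: s² + 11s + 68.85 = 0 ⇒ ω_n = 8.298, ζ = 0.6628.
%OS = 100·exp(−πζ/√(1−ζ²)) = 100·exp(−π·0.6628/√0.5606) = 6.2%.

6.2%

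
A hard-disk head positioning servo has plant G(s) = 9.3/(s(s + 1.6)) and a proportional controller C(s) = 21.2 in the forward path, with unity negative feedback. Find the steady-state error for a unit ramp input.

The loop has one pole at the origin (type 1). Velocity error constant K_v = lim_{s→0} s·C(s)G(s) = 21.2·9.3/1.6 = 123.2.
Steady-state error to a unit ramp: e_ss = 1/K_v = 0.00812.

0.00812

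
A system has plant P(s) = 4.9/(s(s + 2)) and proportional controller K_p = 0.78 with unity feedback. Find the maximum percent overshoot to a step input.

Closed-loop characteristic equation: s² + 2s + 3.822 = 0, so ω_n = 1.955 rad/s and ζ = 2/(2·1.955) = 0.5115.
%OS = 100·exp(−πζ/√(1−ζ²)) = 100·exp(−π·0.5115/√0.7384) = 15.4%.

15.4%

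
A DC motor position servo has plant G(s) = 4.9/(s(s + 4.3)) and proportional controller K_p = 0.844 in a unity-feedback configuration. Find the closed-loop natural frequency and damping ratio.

ω_n = 2.03 rad/s, ζ = 1.06

1 + K_p·G(s) = 0 gives s² + 4.3s + 4.136 = 0.
So ω_n² = 4.136 ⇒ ω_n = 2.034 rad/s, and ζ = 4.3/(2ω_n) = 1.06.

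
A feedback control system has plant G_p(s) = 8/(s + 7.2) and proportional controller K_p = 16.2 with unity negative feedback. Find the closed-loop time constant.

Closed-loop transfer function: T(s) = K_p·G_p(s)/(1 + K_p·G_p(s)) = 129.6/(s + 7.2 + 129.6) = 129.6/(s + 136.8).
Time constant τ = 1/136.8 = 0.00731 s.

τ = 0.00731 s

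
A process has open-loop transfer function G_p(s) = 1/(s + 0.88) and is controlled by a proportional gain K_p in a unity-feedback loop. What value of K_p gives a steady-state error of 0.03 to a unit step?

The loop is type 0, so e_ss(step) = 1/(1 + K_pos) with K_pos = K_p·G_p(0).
G_p(0) = 1.136. Require 1/(1 + K_p·1.136) = 0.03, so 1 + 1.136·K_p = 33.33.
K_p = (33.33 − 1)/1.136 = 28.5.

K_p = 28.5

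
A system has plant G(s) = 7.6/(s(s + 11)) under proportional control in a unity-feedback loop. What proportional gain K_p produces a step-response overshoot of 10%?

From %OS = 100·exp(−πζ/√(1−ζ²)) = 10%, ζ = −ln(0.1)/√(π²+ln²(0.1)) = 0.5912.
Characteristic equation s² + 11s + 7.6K_p = 0 gives ζ = 11/(2√(7.6K_p)).
Setting ζ = 0.5912: √(7.6K_p) = 11/(2·0.5912) = 9.304, so K_p = 86.56/7.6 = 11.4.

K_p = 11.4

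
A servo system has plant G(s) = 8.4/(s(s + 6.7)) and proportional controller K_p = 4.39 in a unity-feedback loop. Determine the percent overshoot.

The closed-loop denominator s² + 6.7s + 36.88 gives ω_n = √36.88 = 6.073 and ζ = 6.7/(2ω_n) = 0.5517.
%OS = 100·exp(−πζ/√(1−ζ²)) = 100·exp(−π·0.5517/√0.6957) = 12.5%.

12.5%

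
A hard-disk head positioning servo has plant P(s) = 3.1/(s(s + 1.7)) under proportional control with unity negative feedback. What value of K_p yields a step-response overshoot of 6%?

K_p = 0.524

From %OS = 100·exp(−πζ/√(1−ζ²)) = 6%, ζ = −ln(0.06)/√(π²+ln²(0.06)) = 0.6671.
Characteristic equation s² + 1.7s + 3.1K_p = 0 gives ζ = 1.7/(2√(3.1K_p)).
Setting ζ = 0.6671: √(3.1K_p) = 1.7/(2·0.6671) = 1.274, so K_p = 1.623/3.1 = 0.524.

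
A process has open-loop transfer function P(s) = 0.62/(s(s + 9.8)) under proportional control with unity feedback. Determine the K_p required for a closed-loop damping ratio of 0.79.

Closed-loop characteristic equation: s² + 9.8s + K_p·0.62 = 0.
So ω_n = √(0.62K_p) and 2ζω_n = 9.8, giving ζ = 9.8/(2√(0.62K_p)).
Setting ζ = 0.79: √(0.62K_p) = 9.8/(2·0.79) = 6.203, so K_p = 38.47/0.62 = 62.1.

K_p = 62.1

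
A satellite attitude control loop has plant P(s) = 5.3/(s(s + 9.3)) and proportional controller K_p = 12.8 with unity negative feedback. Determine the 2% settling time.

From 1 + K_pP(s) = 0: s² + 9.3s + 67.84 = 0 ⇒ ω_n = 8.237, ζ = 0.5646.
2% settling time T_s ≈ 4/(ζω_n) = 4/4.65 = 0.86 s.

T_s ≈ 0.86 s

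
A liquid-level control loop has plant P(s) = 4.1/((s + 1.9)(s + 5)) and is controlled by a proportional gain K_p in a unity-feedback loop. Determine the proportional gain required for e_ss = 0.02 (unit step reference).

K_p = 114

For a type-0 loop with proportional control, e_ss = 1/(1 + K_p·P(0)).
P(0) = 0.4316. Require 1/(1 + K_p·0.4316) = 0.02, so 1 + 0.4316·K_p = 50.
K_p = (50 − 1)/0.4316 = 114.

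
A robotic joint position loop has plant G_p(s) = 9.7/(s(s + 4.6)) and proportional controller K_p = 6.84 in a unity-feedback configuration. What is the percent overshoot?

39.7%

From 1 + K_pG_p(s) = 0: s² + 4.6s + 66.35 = 0 ⇒ ω_n = 8.145, ζ = 0.2824.
%OS = 100·exp(−πζ/√(1−ζ²)) = 100·exp(−π·0.2824/√0.9203) = 39.7%.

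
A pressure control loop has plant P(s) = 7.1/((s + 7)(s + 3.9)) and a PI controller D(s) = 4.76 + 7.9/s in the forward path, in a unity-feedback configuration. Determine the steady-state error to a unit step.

The open loop D(s)P(s) has a pole at the origin (type 1), so the static position error constant is infinite and e_ss = 1/(1+∞) = 0.

0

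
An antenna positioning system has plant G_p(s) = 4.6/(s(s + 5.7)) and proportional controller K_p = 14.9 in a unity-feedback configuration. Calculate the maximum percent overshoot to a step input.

31.6%

Closed-loop characteristic equation: s² + 5.7s + 68.54 = 0, so ω_n = 8.279 rad/s and ζ = 5.7/(2·8.279) = 0.3442.
%OS = 100·exp(−πζ/√(1−ζ²)) = 100·exp(−π·0.3442/√0.8815) = 31.6%.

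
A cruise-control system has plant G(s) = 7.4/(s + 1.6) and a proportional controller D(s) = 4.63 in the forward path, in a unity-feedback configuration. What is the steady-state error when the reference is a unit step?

The loop is type 0. Static position error constant K_pos = D(0)·G(0) = 4.63·4.625 = 21.41.
Steady-state error to a unit step: e_ss = 1/(1+K_pos) = 1/22.41 = 0.0446.

0.0446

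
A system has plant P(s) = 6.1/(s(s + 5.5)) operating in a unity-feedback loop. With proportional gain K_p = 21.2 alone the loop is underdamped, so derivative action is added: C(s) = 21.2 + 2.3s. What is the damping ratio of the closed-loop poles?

Forward path: (21.2 + 2.3s)·6.1/(s(s+5.5)). The closed-loop characteristic equation is s² + (5.5 + 6.1·2.3)s + 6.1·21.2 = 0.
That is s² + 19.53s + 129.3 = 0, so ω_n = 11.37 rad/s and ζ = 19.53/(2·11.37) = 0.8587.

ζ = 0.859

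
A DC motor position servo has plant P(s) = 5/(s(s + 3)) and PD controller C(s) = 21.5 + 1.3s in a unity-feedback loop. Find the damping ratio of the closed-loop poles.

Forward path: (21.5 + 1.3s)·5/(s(s+3)). The closed-loop characteristic equation is s² + (3 + 5·1.3)s + 5·21.5 = 0.
That is s² + 9.5s + 107.5 = 0, so ω_n = 10.37 rad/s and ζ = 9.5/(2·10.37) = 0.4581.

ζ = 0.458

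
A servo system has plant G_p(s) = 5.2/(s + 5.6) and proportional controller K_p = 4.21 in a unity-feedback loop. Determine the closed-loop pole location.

Closed-loop transfer function: T(s) = K_p·G_p(s)/(1 + K_p·G_p(s)) = 21.89/(s + 5.6 + 21.89) = 21.89/(s + 27.49).
The closed-loop pole is at s = −27.49.

s = -27.49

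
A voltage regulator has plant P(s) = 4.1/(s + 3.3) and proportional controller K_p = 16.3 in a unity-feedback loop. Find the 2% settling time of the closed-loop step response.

Closed-loop transfer function: T(s) = K_p·P(s)/(1 + K_p·P(s)) = 66.83/(s + 3.3 + 66.83) = 66.83/(s + 70.13).
Time constant τ = 1/70.13 = 0.01426 s, so the 2% settling time is about 4τ = 0.057 s.

T_s ≈ 0.057 s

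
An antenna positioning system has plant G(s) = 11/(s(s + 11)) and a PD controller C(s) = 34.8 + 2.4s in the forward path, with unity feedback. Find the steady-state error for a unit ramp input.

0.0287

The loop has one pole at the origin (type 1). Velocity error constant K_v = lim_{s→0} s·C(s)G(s) = 34.8·11/11 = 34.8.
Steady-state error to a unit ramp: e_ss = 1/K_v = 0.0287.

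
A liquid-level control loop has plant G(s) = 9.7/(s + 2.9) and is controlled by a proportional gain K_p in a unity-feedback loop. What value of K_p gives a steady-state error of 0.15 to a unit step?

K_p = 1.69

Steady-state error for a unit step on this type-0 loop is 1/(1 + K_p·G(0)).
G(0) = 3.345. Require 1/(1 + K_p·3.345) = 0.15, so 1 + 3.345·K_p = 6.667.
K_p = (6.667 − 1)/3.345 = 1.69.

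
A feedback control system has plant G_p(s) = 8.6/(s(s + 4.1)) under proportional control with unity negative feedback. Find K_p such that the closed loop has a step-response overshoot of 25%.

From %OS = 100·exp(−πζ/√(1−ζ²)) = 25%, ζ = −ln(0.25)/√(π²+ln²(0.25)) = 0.4037.
Characteristic equation s² + 4.1s + 8.6K_p = 0 gives ζ = 4.1/(2√(8.6K_p)).
Setting ζ = 0.4037: √(8.6K_p) = 4.1/(2·0.4037) = 5.078, so K_p = 25.78/8.6 = 3.

K_p = 3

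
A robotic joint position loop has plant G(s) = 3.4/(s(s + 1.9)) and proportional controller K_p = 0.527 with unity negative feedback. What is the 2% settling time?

Closed-loop characteristic equation: s² + 1.9s + 1.792 = 0, so ω_n = 1.339 rad/s and ζ = 1.9/(2·1.339) = 0.7097.
2% settling time T_s ≈ 4/(ζω_n) = 4/0.95 = 4.21 s.

T_s ≈ 4.21 s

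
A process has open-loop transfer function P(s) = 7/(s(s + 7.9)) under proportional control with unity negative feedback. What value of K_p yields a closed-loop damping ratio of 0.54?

K_p = 7.64

Closed-loop characteristic equation: s² + 7.9s + K_p·7 = 0.
So ω_n = √(7K_p) and 2ζω_n = 7.9, giving ζ = 7.9/(2√(7K_p)).
Setting ζ = 0.54: √(7K_p) = 7.9/(2·0.54) = 7.315, so K_p = 53.51/7 = 7.64.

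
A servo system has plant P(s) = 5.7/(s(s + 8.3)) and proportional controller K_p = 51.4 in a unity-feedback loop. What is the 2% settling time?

T_s ≈ 0.964 s

Closed-loop characteristic equation: s² + 8.3s + 293 = 0, so ω_n = 17.12 rad/s and ζ = 8.3/(2·17.12) = 0.2425.
2% settling time T_s ≈ 4/(ζω_n) = 4/4.15 = 0.964 s.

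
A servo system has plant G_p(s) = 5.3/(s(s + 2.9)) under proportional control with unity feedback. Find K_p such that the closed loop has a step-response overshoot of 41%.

From %OS = 100·exp(−πζ/√(1−ζ²)) = 41%, ζ = −ln(0.41)/√(π²+ln²(0.41)) = 0.273.
Characteristic equation s² + 2.9s + 5.3K_p = 0 gives ζ = 2.9/(2√(5.3K_p)).
Setting ζ = 0.273: √(5.3K_p) = 2.9/(2·0.273) = 5.311, so K_p = 28.21/5.3 = 5.32.

K_p = 5.32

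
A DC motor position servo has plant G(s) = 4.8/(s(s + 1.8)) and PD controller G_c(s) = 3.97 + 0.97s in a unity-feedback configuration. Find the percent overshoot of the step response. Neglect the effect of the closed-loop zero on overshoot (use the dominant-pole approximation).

3.17%

Forward path: (3.97 + 0.97s)·4.8/(s(s+1.8)). The closed-loop characteristic equation is s² + (1.8 + 4.8·0.97)s + 4.8·3.97 = 0.
That is s² + 6.456s + 19.06 = 0, so ω_n = 4.365 rad/s and ζ = 6.456/(2·4.365) = 0.7395.
%OS = 100·exp(−πζ/√(1−ζ²)) = 3.17%.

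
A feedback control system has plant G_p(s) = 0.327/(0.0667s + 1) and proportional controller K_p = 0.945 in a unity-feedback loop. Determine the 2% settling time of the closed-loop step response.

Closed loop: T(s) = K_p·G_p/(1+K_p·G_p) = 0.309/(0.0667s + 1 + 0.309), with pole at s = −(1 + 0.309)/0.0667 = −19.63.
τ = 1/19.63 = 0.05095 s, so 2% settling time ≈ 4τ = 0.204 s.

T_s ≈ 0.204 s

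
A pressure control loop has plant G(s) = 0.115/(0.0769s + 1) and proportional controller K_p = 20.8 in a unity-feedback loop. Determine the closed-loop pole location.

Closed loop: T(s) = K_p·G/(1+K_p·G) = 2.392/(0.0769s + 1 + 2.392), with pole at s = −(1 + 2.392)/0.0769 = −44.11.

s = -44.11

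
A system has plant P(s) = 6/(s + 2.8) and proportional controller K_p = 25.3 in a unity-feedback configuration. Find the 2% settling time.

Closed-loop transfer function: T(s) = K_p·P(s)/(1 + K_p·P(s)) = 151.8/(s + 2.8 + 151.8) = 151.8/(s + 154.6).
Time constant τ = 1/154.6 = 0.006468 s, so the 2% settling time is about 4τ = 0.0259 s.

T_s ≈ 0.0259 s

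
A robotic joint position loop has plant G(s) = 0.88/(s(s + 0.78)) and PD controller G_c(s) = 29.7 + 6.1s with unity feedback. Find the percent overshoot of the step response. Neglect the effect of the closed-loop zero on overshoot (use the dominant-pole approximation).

Forward path: (29.7 + 6.1s)·0.88/(s(s+0.78)). The closed-loop characteristic equation is s² + (0.78 + 0.88·6.1)s + 0.88·29.7 = 0.
That is s² + 6.148s + 26.14 = 0, so ω_n = 5.112 rad/s and ζ = 6.148/(2·5.112) = 0.6013.
%OS = 100·exp(−πζ/√(1−ζ²)) = 9.4%.

9.4%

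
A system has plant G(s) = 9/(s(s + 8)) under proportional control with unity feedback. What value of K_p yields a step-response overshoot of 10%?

From %OS = 100·exp(−πζ/√(1−ζ²)) = 10%, ζ = −ln(0.1)/√(π²+ln²(0.1)) = 0.5912.
Characteristic equation s² + 8s + 9K_p = 0 gives ζ = 8/(2√(9K_p)).
Setting ζ = 0.5912: √(9K_p) = 8/(2·0.5912) = 6.766, so K_p = 45.78/9 = 5.09.

K_p = 5.09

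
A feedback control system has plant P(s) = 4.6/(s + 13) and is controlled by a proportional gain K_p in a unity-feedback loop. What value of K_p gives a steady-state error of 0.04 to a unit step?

K_p = 67.8

For a type-0 loop with proportional control, e_ss = 1/(1 + K_p·P(0)).
P(0) = 0.3538. Require 1/(1 + K_p·0.3538) = 0.04, so 1 + 0.3538·K_p = 25.
K_p = (25 − 1)/0.3538 = 67.8.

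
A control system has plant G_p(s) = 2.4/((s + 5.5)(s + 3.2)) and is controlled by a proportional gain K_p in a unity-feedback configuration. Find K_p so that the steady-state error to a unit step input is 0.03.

For a type-0 loop with proportional control, e_ss = 1/(1 + K_p·G_p(0)).
G_p(0) = 0.1364. Require 1/(1 + K_p·0.1364) = 0.03, so 1 + 0.1364·K_p = 33.33.
K_p = (33.33 − 1)/0.1364 = 237.

K_p = 237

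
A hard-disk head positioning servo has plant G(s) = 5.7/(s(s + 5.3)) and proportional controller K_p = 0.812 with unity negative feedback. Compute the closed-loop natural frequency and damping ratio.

ω_n = 2.15 rad/s, ζ = 1.23

1 + K_p·G(s) = 0 gives s² + 5.3s + 4.628 = 0.
Matching s² + 2ζω_n s + ω_n²: ω_n = √4.628 = 2.151 rad/s and 2ζω_n = 5.3, so ζ = 5.3/(2·2.151) = 1.23.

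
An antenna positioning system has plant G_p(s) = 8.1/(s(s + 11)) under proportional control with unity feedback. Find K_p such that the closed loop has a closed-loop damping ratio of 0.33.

Closed-loop characteristic equation: s² + 11s + K_p·8.1 = 0.
So ω_n = √(8.1K_p) and 2ζω_n = 11, giving ζ = 11/(2√(8.1K_p)).
Setting ζ = 0.33: √(8.1K_p) = 11/(2·0.33) = 16.67, so K_p = 277.8/8.1 = 34.3.

K_p = 34.3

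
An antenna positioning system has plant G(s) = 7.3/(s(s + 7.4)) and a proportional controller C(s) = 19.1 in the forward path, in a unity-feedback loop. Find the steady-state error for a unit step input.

0

The open loop C(s)G(s) has a pole at the origin (type 1), so the static position error constant is infinite and e_ss = 1/(1+∞) = 0.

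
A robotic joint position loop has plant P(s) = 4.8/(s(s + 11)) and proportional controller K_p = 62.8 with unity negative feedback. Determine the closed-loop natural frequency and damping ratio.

ω_n = 17.4 rad/s, ζ = 0.317

1 + K_p·P(s) = 0 gives s² + 11s + 301.4 = 0.
So ω_n² = 301.4 ⇒ ω_n = 17.36 rad/s, and ζ = 11/(2ω_n) = 0.317.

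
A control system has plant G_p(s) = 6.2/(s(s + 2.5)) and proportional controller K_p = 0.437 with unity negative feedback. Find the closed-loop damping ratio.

1 + K_p·G_p(s) = 0 gives s² + 2.5s + 2.709 = 0.
Matching s² + 2ζω_n s + ω_n²: ω_n = √2.709 = 1.646 rad/s and 2ζω_n = 2.5, so ζ = 2.5/(2·1.646) = 0.759.

ζ = 0.759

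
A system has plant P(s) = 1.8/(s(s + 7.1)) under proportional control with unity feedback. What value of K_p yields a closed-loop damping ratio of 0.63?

K_p = 17.6

Closed-loop characteristic equation: s² + 7.1s + K_p·1.8 = 0.
So ω_n = √(1.8K_p) and 2ζω_n = 7.1, giving ζ = 7.1/(2√(1.8K_p)).
Setting ζ = 0.63: √(1.8K_p) = 7.1/(2·0.63) = 5.635, so K_p = 31.75/1.8 = 17.6.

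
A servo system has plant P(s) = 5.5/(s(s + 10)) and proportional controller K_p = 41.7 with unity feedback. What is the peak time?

Closed-loop characteristic equation: s² + 10s + 229.4 = 0, so ω_n = 15.14 rad/s and ζ = 10/(2·15.14) = 0.3302.
Damped frequency ω_d = ω_n√(1−ζ²) = 14.3 rad/s, so peak time T_p = π/ω_d = 0.22 s.

T_p = 0.22 s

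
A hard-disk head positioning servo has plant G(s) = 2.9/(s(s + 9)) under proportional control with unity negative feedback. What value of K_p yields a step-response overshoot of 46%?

K_p = 121

From %OS = 100·exp(−πζ/√(1−ζ²)) = 46%, ζ = −ln(0.46)/√(π²+ln²(0.46)) = 0.24.
Characteristic equation s² + 9s + 2.9K_p = 0 gives ζ = 9/(2√(2.9K_p)).
Setting ζ = 0.24: √(2.9K_p) = 9/(2·0.24) = 18.75, so K_p = 351.7/2.9 = 121.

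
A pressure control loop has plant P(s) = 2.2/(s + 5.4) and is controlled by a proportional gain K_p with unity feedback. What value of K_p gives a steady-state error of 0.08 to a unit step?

K_p = 28.2

For a type-0 loop with proportional control, e_ss = 1/(1 + K_p·P(0)).
P(0) = 0.4074. Require 1/(1 + K_p·0.4074) = 0.08, so 1 + 0.4074·K_p = 12.5.
K_p = (12.5 − 1)/0.4074 = 28.2.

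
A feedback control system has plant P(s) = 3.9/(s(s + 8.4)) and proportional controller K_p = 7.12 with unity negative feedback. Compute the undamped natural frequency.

ω_n = 5.27 rad/s

With unity feedback the closed-loop characteristic equation is s² + 8.4s + 7.12·3.9 = s² + 8.4s + 27.77 = 0.
So ω_n² = 27.77 ⇒ ω_n = 5.27 rad/s, and ζ = 8.4/(2ω_n) = 0.797.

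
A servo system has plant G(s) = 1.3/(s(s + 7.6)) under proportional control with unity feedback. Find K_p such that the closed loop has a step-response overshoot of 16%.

From %OS = 100·exp(−πζ/√(1−ζ²)) = 16%, ζ = −ln(0.16)/√(π²+ln²(0.16)) = 0.5039.
Characteristic equation s² + 7.6s + 1.3K_p = 0 gives ζ = 7.6/(2√(1.3K_p)).
Setting ζ = 0.5039: √(1.3K_p) = 7.6/(2·0.5039) = 7.542, so K_p = 56.88/1.3 = 43.8.

K_p = 43.8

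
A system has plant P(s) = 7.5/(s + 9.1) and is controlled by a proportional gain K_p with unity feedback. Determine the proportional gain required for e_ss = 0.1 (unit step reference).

K_p = 10.9

The loop is type 0, so e_ss(step) = 1/(1 + K_pos) with K_pos = K_p·P(0).
P(0) = 0.8242. Require 1/(1 + K_p·0.8242) = 0.1, so 1 + 0.8242·K_p = 10.
K_p = (10 − 1)/0.8242 = 10.9.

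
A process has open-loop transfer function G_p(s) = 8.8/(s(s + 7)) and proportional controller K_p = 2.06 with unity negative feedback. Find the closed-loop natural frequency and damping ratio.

The closed-loop denominator is s(s+7) + 2.06·8.8 = s² + 7s + 18.13.
Matching s² + 2ζω_n s + ω_n²: ω_n = √18.13 = 4.258 rad/s and 2ζω_n = 7, so ζ = 7/(2·4.258) = 0.822.

ω_n = 4.26 rad/s, ζ = 0.822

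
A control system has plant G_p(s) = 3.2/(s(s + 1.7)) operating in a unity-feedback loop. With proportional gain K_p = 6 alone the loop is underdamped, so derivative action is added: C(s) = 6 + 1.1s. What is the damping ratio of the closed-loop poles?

Forward path: (6 + 1.1s)·3.2/(s(s+1.7)). The closed-loop characteristic equation is s² + (1.7 + 3.2·1.1)s + 3.2·6 = 0.
That is s² + 5.22s + 19.2 = 0, so ω_n = 4.382 rad/s and ζ = 5.22/(2·4.382) = 0.5956.

ζ = 0.596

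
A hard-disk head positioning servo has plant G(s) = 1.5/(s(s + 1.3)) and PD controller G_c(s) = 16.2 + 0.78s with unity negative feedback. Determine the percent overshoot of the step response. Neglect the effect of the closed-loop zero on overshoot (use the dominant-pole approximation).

44.4%

Forward path: (16.2 + 0.78s)·1.5/(s(s+1.3)). The closed-loop characteristic equation is s² + (1.3 + 1.5·0.78)s + 1.5·16.2 = 0.
That is s² + 2.47s + 24.3 = 0, so ω_n = 4.93 rad/s and ζ = 2.47/(2·4.93) = 0.2505.
%OS = 100·exp(−πζ/√(1−ζ²)) = 44.4%.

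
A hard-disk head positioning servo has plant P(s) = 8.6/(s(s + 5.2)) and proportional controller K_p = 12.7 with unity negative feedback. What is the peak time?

T_p = 0.31 s

The closed-loop denominator s² + 5.2s + 109.2 gives ω_n = √109.2 = 10.45 and ζ = 5.2/(2ω_n) = 0.2488.
Damped frequency ω_d = ω_n√(1−ζ²) = 10.12 rad/s, so peak time T_p = π/ω_d = 0.31 s.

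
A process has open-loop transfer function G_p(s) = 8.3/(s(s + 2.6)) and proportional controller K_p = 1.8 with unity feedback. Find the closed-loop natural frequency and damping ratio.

The closed-loop denominator is s(s+2.6) + 1.8·8.3 = s² + 2.6s + 14.94.
Matching s² + 2ζω_n s + ω_n²: ω_n = √14.94 = 3.865 rad/s and 2ζω_n = 2.6, so ζ = 2.6/(2·3.865) = 0.336.

ω_n = 3.87 rad/s, ζ = 0.336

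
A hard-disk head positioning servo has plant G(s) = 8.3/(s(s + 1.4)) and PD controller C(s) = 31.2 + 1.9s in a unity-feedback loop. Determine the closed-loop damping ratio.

ζ = 0.533

Forward path: (31.2 + 1.9s)·8.3/(s(s+1.4)). The closed-loop characteristic equation is s² + (1.4 + 8.3·1.9)s + 8.3·31.2 = 0.
That is s² + 17.17s + 259 = 0, so ω_n = 16.09 rad/s and ζ = 17.17/(2·16.09) = 0.5335.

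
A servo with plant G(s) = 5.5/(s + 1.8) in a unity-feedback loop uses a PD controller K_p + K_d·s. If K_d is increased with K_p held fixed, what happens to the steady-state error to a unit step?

K_d affects only the transient (the s-coefficient); the DC loop gain, and hence e_ss, depends only on K_p.

unchanged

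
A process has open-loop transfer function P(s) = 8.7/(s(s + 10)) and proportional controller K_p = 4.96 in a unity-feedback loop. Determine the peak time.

The closed-loop denominator s² + 10s + 43.15 gives ω_n = √43.15 = 6.569 and ζ = 10/(2ω_n) = 0.7611.
Damped frequency ω_d = ω_n√(1−ζ²) = 4.261 rad/s, so peak time T_p = π/ω_d = 0.737 s.

T_p = 0.737 s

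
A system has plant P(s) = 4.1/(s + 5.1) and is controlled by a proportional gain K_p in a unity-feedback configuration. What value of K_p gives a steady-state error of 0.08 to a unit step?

K_p = 14.3

For a type-0 loop with proportional control, e_ss = 1/(1 + K_p·P(0)).
P(0) = 0.8039. Require 1/(1 + K_p·0.8039) = 0.08, so 1 + 0.8039·K_p = 12.5.
K_p = (12.5 − 1)/0.8039 = 14.3.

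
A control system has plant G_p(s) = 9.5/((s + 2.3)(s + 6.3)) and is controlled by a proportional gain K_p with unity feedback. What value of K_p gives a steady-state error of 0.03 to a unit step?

The loop is type 0, so e_ss(step) = 1/(1 + K_pos) with K_pos = K_p·G_p(0).
G_p(0) = 0.6556. Require 1/(1 + K_p·0.6556) = 0.03, so 1 + 0.6556·K_p = 33.33.
K_p = (33.33 − 1)/0.6556 = 49.3.

K_p = 49.3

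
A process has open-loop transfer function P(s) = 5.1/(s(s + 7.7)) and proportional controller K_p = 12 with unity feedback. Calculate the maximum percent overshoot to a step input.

16.9%

The closed-loop denominator s² + 7.7s + 61.2 gives ω_n = √61.2 = 7.823 and ζ = 7.7/(2ω_n) = 0.4921.
%OS = 100·exp(−πζ/√(1−ζ²)) = 100·exp(−π·0.4921/√0.7578) = 16.9%.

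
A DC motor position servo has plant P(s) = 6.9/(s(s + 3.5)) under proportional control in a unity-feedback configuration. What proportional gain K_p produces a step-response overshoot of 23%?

K_p = 2.47

From %OS = 100·exp(−πζ/√(1−ζ²)) = 23%, ζ = −ln(0.23)/√(π²+ln²(0.23)) = 0.4237.
Characteristic equation s² + 3.5s + 6.9K_p = 0 gives ζ = 3.5/(2√(6.9K_p)).
Setting ζ = 0.4237: √(6.9K_p) = 3.5/(2·0.4237) = 4.13, so K_p = 17.06/6.9 = 2.47.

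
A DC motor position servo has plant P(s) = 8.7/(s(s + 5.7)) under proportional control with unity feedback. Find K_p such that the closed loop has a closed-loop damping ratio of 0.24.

K_p = 16.2

Closed-loop characteristic equation: s² + 5.7s + K_p·8.7 = 0.
So ω_n = √(8.7K_p) and 2ζω_n = 5.7, giving ζ = 5.7/(2√(8.7K_p)).
Setting ζ = 0.24: √(8.7K_p) = 5.7/(2·0.24) = 11.88, so K_p = 141/8.7 = 16.2.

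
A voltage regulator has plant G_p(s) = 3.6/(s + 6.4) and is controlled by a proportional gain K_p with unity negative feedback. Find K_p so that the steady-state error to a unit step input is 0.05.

Steady-state error for a unit step on this type-0 loop is 1/(1 + K_p·G_p(0)).
G_p(0) = 0.5625. Require 1/(1 + K_p·0.5625) = 0.05, so 1 + 0.5625·K_p = 20.
K_p = (20 − 1)/0.5625 = 33.8.

K_p = 33.8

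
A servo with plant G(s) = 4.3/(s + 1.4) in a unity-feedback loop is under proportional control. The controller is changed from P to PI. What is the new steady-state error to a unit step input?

0

Adding integral action puts a pole at s = 0 in the forward path, raising the system type to 1; a type-1 loop has zero steady-state error to a step.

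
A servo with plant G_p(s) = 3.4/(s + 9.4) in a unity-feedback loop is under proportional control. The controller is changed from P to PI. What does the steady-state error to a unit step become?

Adding integral action puts a pole at s = 0 in the forward path, raising the system type to 1; a type-1 loop has zero steady-state error to a step.

0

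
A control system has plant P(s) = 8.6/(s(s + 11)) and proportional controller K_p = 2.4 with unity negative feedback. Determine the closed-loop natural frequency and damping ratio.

With unity feedback the closed-loop characteristic equation is s² + 11s + 2.4·8.6 = s² + 11s + 20.64 = 0.
Matching s² + 2ζω_n s + ω_n²: ω_n = √20.64 = 4.543 rad/s and 2ζω_n = 11, so ζ = 11/(2·4.543) = 1.21.

ω_n = 4.54 rad/s, ζ = 1.21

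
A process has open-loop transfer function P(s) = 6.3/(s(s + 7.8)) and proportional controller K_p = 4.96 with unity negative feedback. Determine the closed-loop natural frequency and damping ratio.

ω_n = 5.59 rad/s, ζ = 0.698

The closed-loop denominator is s(s+7.8) + 4.96·6.3 = s² + 7.8s + 31.25.
Matching s² + 2ζω_n s + ω_n²: ω_n = √31.25 = 5.59 rad/s and 2ζω_n = 7.8, so ζ = 7.8/(2·5.59) = 0.698.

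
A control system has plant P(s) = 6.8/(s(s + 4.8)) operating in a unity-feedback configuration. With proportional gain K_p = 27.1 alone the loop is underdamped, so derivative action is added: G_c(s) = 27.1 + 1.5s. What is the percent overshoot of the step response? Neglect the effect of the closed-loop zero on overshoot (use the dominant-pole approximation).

Forward path: (27.1 + 1.5s)·6.8/(s(s+4.8)). The closed-loop characteristic equation is s² + (4.8 + 6.8·1.5)s + 6.8·27.1 = 0.
That is s² + 15s + 184.3 = 0, so ω_n = 13.57 rad/s and ζ = 15/(2·13.57) = 0.5525.
%OS = 100·exp(−πζ/√(1−ζ²)) = 12.5%.

12.5%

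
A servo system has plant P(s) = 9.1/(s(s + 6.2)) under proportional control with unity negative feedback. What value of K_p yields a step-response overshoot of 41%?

K_p = 14.2

From %OS = 100·exp(−πζ/√(1−ζ²)) = 41%, ζ = −ln(0.41)/√(π²+ln²(0.41)) = 0.273.
Characteristic equation s² + 6.2s + 9.1K_p = 0 gives ζ = 6.2/(2√(9.1K_p)).
Setting ζ = 0.273: √(9.1K_p) = 6.2/(2·0.273) = 11.35, so K_p = 128.9/9.1 = 14.2.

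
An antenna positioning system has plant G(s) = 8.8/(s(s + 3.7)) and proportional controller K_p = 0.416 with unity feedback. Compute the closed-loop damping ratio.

1 + K_p·G(s) = 0 gives s² + 3.7s + 3.661 = 0.
Matching s² + 2ζω_n s + ω_n²: ω_n = √3.661 = 1.913 rad/s and 2ζω_n = 3.7, so ζ = 3.7/(2·1.913) = 0.967.

ζ = 0.967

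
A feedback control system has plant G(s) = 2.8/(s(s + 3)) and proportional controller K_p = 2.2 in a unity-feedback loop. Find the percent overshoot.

Closed-loop characteristic equation: s² + 3s + 6.16 = 0, so ω_n = 2.482 rad/s and ζ = 3/(2·2.482) = 0.6044.
%OS = 100·exp(−πζ/√(1−ζ²)) = 100·exp(−π·0.6044/√0.6347) = 9.23%.

9.23%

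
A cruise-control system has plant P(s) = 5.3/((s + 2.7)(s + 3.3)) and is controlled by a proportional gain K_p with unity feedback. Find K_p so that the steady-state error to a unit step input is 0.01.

Steady-state error for a unit step on this type-0 loop is 1/(1 + K_p·P(0)).
P(0) = 0.5948. Require 1/(1 + K_p·0.5948) = 0.01, so 1 + 0.5948·K_p = 100.
K_p = (100 − 1)/0.5948 = 166.

K_p = 166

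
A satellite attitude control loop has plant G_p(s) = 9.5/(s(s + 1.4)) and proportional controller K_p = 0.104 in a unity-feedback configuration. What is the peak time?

T_p = 4.45 s

From 1 + K_pG_p(s) = 0: s² + 1.4s + 0.988 = 0 ⇒ ω_n = 0.994, ζ = 0.7042.
Damped frequency ω_d = ω_n√(1−ζ²) = 0.7057 rad/s, so peak time T_p = π/ω_d = 4.45 s.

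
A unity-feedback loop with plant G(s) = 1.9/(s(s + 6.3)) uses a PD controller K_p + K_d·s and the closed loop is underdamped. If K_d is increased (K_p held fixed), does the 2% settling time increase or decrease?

decrease

Characteristic equation s² + (6.3 + 1.9K_d)s + 1.9K_p = 0: raising K_d increases ζω_n = (6.3+1.9K_d)/2 while the loop stays underdamped, so T_s ≈ 4/(ζω_n) decreases.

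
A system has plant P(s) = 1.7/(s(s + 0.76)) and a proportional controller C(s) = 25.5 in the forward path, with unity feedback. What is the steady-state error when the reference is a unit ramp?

0.0175

The loop has one pole at the origin (type 1). Velocity error constant K_v = lim_{s→0} s·C(s)P(s) = 25.5·1.7/0.76 = 57.04.
Steady-state error to a unit ramp: e_ss = 1/K_v = 0.0175.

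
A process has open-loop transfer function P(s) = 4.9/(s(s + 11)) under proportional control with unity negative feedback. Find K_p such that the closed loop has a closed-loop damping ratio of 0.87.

Closed-loop characteristic equation: s² + 11s + K_p·4.9 = 0.
So ω_n = √(4.9K_p) and 2ζω_n = 11, giving ζ = 11/(2√(4.9K_p)).
Setting ζ = 0.87: √(4.9K_p) = 11/(2·0.87) = 6.322, so K_p = 39.97/4.9 = 8.16.

K_p = 8.16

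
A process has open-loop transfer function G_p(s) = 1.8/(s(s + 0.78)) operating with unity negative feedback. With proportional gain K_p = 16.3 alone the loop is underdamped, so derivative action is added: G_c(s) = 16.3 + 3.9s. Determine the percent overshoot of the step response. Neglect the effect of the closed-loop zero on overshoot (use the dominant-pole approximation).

Forward path: (16.3 + 3.9s)·1.8/(s(s+0.78)). The closed-loop characteristic equation is s² + (0.78 + 1.8·3.9)s + 1.8·16.3 = 0.
That is s² + 7.8s + 29.34 = 0, so ω_n = 5.417 rad/s and ζ = 7.8/(2·5.417) = 0.72.
%OS = 100·exp(−πζ/√(1−ζ²)) = 3.84%.

3.84%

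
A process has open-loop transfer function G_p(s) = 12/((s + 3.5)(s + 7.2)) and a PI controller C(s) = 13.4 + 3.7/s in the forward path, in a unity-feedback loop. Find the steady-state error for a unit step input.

The open loop C(s)G_p(s) has a pole at the origin (type 1), so the static position error constant is infinite and e_ss = 1/(1+∞) = 0.

0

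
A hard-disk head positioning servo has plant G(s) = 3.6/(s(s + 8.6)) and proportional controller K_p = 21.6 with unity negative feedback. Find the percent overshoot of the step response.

17.3%

The closed-loop denominator s² + 8.6s + 77.76 gives ω_n = √77.76 = 8.818 and ζ = 8.6/(2ω_n) = 0.4876.
%OS = 100·exp(−πζ/√(1−ζ²)) = 100·exp(−π·0.4876/√0.7622) = 17.3%.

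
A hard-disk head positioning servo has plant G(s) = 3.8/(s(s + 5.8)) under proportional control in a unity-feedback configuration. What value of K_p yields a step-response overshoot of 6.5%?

From %OS = 100·exp(−πζ/√(1−ζ²)) = 6.5%, ζ = −ln(0.065)/√(π²+ln²(0.065)) = 0.6564.
Characteristic equation s² + 5.8s + 3.8K_p = 0 gives ζ = 5.8/(2√(3.8K_p)).
Setting ζ = 0.6564: √(3.8K_p) = 5.8/(2·0.6564) = 4.418, so K_p = 19.52/3.8 = 5.14.

K_p = 5.14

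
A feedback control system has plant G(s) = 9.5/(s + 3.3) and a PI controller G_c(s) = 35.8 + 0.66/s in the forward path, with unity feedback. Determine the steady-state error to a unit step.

The open loop G_c(s)G(s) has a pole at the origin (type 1), so the static position error constant is infinite and e_ss = 1/(1+∞) = 0.

0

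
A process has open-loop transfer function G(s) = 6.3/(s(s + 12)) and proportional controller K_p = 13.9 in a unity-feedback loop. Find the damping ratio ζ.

ζ = 0.641

1 + K_p·G(s) = 0 gives s² + 12s + 87.57 = 0.
So ω_n² = 87.57 ⇒ ω_n = 9.358 rad/s, and ζ = 12/(2ω_n) = 0.641.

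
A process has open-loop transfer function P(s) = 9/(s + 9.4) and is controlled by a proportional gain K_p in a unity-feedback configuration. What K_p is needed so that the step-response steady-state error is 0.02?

Steady-state error for a unit step on this type-0 loop is 1/(1 + K_p·P(0)).
P(0) = 0.9574. Require 1/(1 + K_p·0.9574) = 0.02, so 1 + 0.9574·K_p = 50.
K_p = (50 − 1)/0.9574 = 51.2.

K_p = 51.2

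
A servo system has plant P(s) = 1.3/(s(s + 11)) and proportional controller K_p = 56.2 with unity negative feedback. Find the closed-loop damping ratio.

With unity feedback the closed-loop characteristic equation is s² + 11s + 56.2·1.3 = s² + 11s + 73.06 = 0.
So ω_n² = 73.06 ⇒ ω_n = 8.548 rad/s, and ζ = 11/(2ω_n) = 0.643.

ζ = 0.643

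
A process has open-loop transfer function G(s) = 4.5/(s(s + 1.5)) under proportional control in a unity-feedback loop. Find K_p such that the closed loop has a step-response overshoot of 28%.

K_p = 0.886

From %OS = 100·exp(−πζ/√(1−ζ²)) = 28%, ζ = −ln(0.28)/√(π²+ln²(0.28)) = 0.3755.
Characteristic equation s² + 1.5s + 4.5K_p = 0 gives ζ = 1.5/(2√(4.5K_p)).
Setting ζ = 0.3755: √(4.5K_p) = 1.5/(2·0.3755) = 1.997, so K_p = 3.989/4.5 = 0.886.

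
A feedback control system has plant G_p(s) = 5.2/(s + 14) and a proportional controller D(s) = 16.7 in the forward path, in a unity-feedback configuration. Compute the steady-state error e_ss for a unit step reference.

The loop is type 0. Static position error constant K_pos = D(0)·G_p(0) = 16.7·0.3714 = 6.203.
Steady-state error to a unit step: e_ss = 1/(1+K_pos) = 1/7.203 = 0.139.

0.139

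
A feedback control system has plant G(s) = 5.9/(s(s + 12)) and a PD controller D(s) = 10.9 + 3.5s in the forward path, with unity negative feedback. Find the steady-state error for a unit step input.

The open loop D(s)G(s) has a pole at the origin (type 1), so the static position error constant is infinite and e_ss = 1/(1+∞) = 0.

0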